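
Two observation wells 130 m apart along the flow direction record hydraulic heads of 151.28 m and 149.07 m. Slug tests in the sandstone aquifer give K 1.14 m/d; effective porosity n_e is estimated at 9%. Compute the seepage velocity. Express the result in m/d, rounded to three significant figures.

0.215 m/d

Hydraulic gradient i = (151.28 − 149.07) / 130 = 2.21 / 130 = 0.01700
Darcy flux q = K·i = 1.14 × 0.01700 = 0.01938 m/d
v_s = q/n_e = 0.01938/0.09 = 0.2153 m/d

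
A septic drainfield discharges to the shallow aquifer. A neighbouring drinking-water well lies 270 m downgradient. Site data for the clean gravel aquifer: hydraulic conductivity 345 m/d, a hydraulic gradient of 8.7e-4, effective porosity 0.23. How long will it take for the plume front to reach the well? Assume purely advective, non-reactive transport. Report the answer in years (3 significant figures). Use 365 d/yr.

Specific discharge q = 345 × 8.7e-4 = 0.3002 m/d
v_s = q/n_e = 0.3002/0.23 = 1.305 m/d
t = L / v = 270 / 1.305 = 206.9 d
   = 206.9 / 365 = 0.567 yr

0.567 years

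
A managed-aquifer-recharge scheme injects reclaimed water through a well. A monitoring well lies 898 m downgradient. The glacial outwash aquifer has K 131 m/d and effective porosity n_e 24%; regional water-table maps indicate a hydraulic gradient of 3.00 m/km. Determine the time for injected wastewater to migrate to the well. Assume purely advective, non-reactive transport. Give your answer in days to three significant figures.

Darcy flux q = K·i = 131 × 0.0030 = 0.3930 m/d
v = Ki/n = 131·0.0030/0.24 = 1.638 m/d
t = L / v = 898 / 1.638 = 548.4 d

548 days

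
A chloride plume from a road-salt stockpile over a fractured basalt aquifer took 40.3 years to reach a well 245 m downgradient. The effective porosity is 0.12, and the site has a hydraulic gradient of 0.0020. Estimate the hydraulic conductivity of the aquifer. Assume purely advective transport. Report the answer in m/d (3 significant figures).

t = 40.3 years = 14710 d
v = L / t = 245 / 14710 = 0.01666 m/d
K = v · n / i = 0.01666 × 0.12 / 0.0020 = 0.999 m/d

0.999 m/d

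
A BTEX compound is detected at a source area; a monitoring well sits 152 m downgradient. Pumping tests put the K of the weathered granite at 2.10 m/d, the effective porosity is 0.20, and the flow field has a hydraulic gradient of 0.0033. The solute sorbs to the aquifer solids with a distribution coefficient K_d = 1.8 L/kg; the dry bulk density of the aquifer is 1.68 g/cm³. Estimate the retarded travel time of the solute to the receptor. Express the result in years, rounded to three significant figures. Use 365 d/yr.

Darcy flux q = K·i = 2.10 × 0.0033 = 0.006930 m/d
Average linear velocity = 0.006930 / 0.20 = 0.03465 m/d
Retardation R = 1 + ρ_b·K_d/n = 1 + 1.68×1.8/0.20 = 16.12
Contaminant velocity v_c = v/R = 0.03465/16.12 = 0.002150 m/d
t = L/v_c = 152/0.002150 = 70710 d
   = 70710/365 = 194 yr

194 years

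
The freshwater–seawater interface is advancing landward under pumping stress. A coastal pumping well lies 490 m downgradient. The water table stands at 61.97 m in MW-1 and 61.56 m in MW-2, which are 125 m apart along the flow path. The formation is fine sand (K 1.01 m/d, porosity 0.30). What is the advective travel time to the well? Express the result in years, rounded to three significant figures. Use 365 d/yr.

Hydraulic gradient i = (61.97 − 61.56) / 125 = 0.41 / 125 = 0.003280
Darcy flux q = K·i = 1.01 × 0.003280 = 0.003313 m/d
Average linear velocity = 0.003313 / 0.30 = 0.01104 m/d
t = L / v = 490 / 0.01104 = 44370 d
   = 44370 / 365 = 122 yr

122 years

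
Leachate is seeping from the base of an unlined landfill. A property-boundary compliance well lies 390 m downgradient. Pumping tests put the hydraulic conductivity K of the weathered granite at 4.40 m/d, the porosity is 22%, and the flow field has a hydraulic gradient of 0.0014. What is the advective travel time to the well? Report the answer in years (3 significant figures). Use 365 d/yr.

q = Ki = 4.40 × 0.0014 = 0.006160 m/d
Average linear velocity = 0.006160 / 0.22 = 0.02800 m/d
t = L / v = 390 / 0.02800 = 13930 d
   = 13930 / 365 = 38.2 yr

38.2 years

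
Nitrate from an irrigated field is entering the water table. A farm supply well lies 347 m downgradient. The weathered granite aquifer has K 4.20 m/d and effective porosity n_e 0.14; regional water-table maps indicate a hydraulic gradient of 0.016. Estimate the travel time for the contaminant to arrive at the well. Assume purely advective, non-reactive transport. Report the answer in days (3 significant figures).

Specific discharge q = 4.20 × 0.016 = 0.06720 m/d
Average linear velocity = 0.06720 / 0.14 = 0.4800 m/d
t = L / v = 347 / 0.4800 = 722.9 d

723 days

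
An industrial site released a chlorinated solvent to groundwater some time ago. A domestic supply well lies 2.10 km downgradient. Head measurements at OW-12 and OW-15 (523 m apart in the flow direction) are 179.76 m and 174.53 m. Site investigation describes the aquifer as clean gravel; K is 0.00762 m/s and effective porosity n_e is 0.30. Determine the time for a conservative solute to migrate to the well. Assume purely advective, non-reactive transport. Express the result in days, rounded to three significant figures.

Hydraulic gradient i = (179.76 − 174.53) / 523 = 5.23 / 523 = 0.01000
K = 0.00762 m/s × 86400 s/d = 658.4 m/d
Specific discharge q = 658.4 × 0.01000 = 6.584 m/d
Seepage velocity v = q / n = 6.584 / 0.30 = 21.95 m/d
L = 2.10 km = 2100 m
t = L / v = 2100 / 21.95 = 95.69 d

95.7 days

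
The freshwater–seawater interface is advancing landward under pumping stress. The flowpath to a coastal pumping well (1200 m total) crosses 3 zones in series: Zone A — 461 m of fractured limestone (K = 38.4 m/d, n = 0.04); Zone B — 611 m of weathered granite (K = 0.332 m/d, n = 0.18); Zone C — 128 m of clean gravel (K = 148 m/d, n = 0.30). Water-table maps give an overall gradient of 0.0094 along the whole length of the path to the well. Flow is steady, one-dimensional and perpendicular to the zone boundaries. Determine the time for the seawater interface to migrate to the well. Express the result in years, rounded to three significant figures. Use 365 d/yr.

Continuity: the same q passes through each zone, so ΔH = q·Σ(L_j/K_j) — the zones act as resistances in series.
Σ(L/K) = 461/38.4 + 611/0.332 + 128/148 = 12.01 + 1840 + 0.8649 = 1853 d
K_eq = L_total / Σ(L/K) = 1200 / 1853 = 0.6475 m/d
q = K_eq · i = 0.6475 × 0.0094 = 0.006087 m/d (same in every zone)
Zone A: v = q/n = 0.006087/0.04 = 0.1522 m/d → t_A = 461/0.1522 = 3030 d
Zone B: v = q/n = 0.006087/0.18 = 0.03381 m/d → t_B = 611/0.03381 = 18070 d
Zone C: v = q/n = 0.006087/0.30 = 0.02029 m/d → t_C = 128/0.02029 = 6309 d
Total t = 3030 + 18070 + 6309 = 27410 d
   = 27410 / 365 = 75.1 yr

75.1 years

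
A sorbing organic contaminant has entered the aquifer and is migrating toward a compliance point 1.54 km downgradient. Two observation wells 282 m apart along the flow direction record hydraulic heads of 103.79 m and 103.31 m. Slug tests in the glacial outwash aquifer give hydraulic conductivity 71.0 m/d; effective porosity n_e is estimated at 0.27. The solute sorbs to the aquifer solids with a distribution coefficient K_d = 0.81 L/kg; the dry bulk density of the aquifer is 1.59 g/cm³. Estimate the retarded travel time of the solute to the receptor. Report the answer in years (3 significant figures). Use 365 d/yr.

54.4 years

Hydraulic gradient i = (103.79 − 103.31) / 282 = 0.48 / 282 = 0.001702
Darcy flux q = K·i = 71.0 × 0.001702 = 0.1209 m/d
Average linear velocity = 0.1209 / 0.27 = 0.4476 m/d
Retardation R = 1 + ρ_b·K_d/n = 1 + 1.59×0.81/0.27 = 5.770
Contaminant velocity v_c = v/R = 0.4476/5.770 = 0.07757 m/d
L = 1.54 km = 1540 m
t = L/v_c = 1540/0.07757 = 19850 d
   = 19850/365 = 54.4 yr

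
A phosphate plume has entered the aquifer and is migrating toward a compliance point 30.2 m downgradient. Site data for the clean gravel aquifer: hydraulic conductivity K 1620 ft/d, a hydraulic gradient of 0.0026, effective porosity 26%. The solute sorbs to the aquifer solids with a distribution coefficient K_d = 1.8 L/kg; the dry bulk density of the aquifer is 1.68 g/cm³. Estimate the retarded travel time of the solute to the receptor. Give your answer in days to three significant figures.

77.3 days

K = 1620 ft/d × 0.3048 = 493.8 m/d
Darcy flux q = K·i = 493.8 × 0.0026 = 1.284 m/d
Average linear velocity = 1.284 / 0.26 = 4.938 m/d
Retardation R = 1 + ρ_b·K_d/n = 1 + 1.68×1.8/0.26 = 12.63
Contaminant velocity v_c = v/R = 4.938/12.63 = 0.3909 m/d
t = L/v_c = 30.2/0.3909 = 77.25 d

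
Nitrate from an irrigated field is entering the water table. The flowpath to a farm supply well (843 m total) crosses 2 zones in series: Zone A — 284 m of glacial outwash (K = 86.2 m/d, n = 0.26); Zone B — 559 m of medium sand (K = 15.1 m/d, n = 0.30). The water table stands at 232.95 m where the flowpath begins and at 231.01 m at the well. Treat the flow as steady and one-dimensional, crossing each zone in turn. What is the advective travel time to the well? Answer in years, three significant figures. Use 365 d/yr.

Total head drop ΔH = 232.95 − 231.01 = 1.94 m
Steady 1-D flow in series ⇒ the Darcy flux q is identical in every zone and the zone head losses add (resistances L/K in series).
Σ(L/K) = 284/86.2 + 559/15.1 = 3.295 + 37.02 = 40.31 d
q = ΔH / Σ(L/K) = 1.94 / 40.31 = 0.04812 m/d (same in every zone)
Zone A: v = q/n = 0.04812/0.26 = 0.1851 m/d → t_A = 284/0.1851 = 1534 d
Zone B: v = q/n = 0.04812/0.30 = 0.1604 m/d → t_B = 559/0.1604 = 3485 d
Total t = 1534 + 3485 = 5019 d
   = 5019 / 365 = 13.8 yr

13.8 years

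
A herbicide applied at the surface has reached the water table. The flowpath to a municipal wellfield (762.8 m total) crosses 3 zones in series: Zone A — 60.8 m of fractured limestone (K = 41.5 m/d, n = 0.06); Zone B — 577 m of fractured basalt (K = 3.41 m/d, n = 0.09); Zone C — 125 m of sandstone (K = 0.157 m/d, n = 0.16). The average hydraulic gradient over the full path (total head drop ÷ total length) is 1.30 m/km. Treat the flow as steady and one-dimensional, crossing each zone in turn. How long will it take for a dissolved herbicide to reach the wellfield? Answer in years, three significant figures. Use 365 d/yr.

202 years

For zones in series the flux q is common to all zones; the equivalent conductivity is the harmonic (thickness-weighted) mean, K_eq = L_total / Σ(L_j/K_j).
Σ(L/K) = 60.8/41.5 + 577/3.41 + 125/0.157 = 1.465 + 169.2 + 796.2 = 966.9 d
K_eq = L_total / Σ(L/K) = 762.8 / 966.9 = 0.7890 m/d
q = K_eq · i = 0.7890 × 0.0013 = 0.001026 m/d (same in every zone)
Zone A: v = q/n = 0.001026/0.06 = 0.01709 m/d → t_A = 60.8/0.01709 = 3557 d
Zone B: v = q/n = 0.001026/0.09 = 0.01140 m/d → t_B = 577/0.01140 = 50630 d
Zone C: v = q/n = 0.001026/0.16 = 0.006410 m/d → t_C = 125/0.006410 = 19500 d
Total t = 3557 + 50630 + 19500 = 73690 d
   = 73690 / 365 = 202 yr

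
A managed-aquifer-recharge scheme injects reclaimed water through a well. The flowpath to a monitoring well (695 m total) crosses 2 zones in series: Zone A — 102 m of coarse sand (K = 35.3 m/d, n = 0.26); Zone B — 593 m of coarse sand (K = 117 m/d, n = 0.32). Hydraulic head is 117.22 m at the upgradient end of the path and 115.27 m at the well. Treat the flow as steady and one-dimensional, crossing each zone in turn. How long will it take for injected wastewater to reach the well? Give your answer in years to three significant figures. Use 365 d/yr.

2.42 years

Total head drop ΔH = 117.22 − 115.27 = 1.95 m
Continuity: the same q passes through each zone, so ΔH = q·Σ(L_j/K_j) — the zones act as resistances in series.
Σ(L/K) = 102/35.3 + 593/117 = 2.890 + 5.068 = 7.958 d
q = ΔH / Σ(L/K) = 1.95 / 7.958 = 0.2450 m/d (same in every zone)
Zone A: v = q/n = 0.2450/0.26 = 0.9425 m/d → t_A = 102/0.9425 = 108.2 d
Zone B: v = q/n = 0.2450/0.32 = 0.7657 m/d → t_B = 593/0.7657 = 774.4 d
Total t = 108.2 + 774.4 = 882.6 d
   = 882.6 / 365 = 2.42 yr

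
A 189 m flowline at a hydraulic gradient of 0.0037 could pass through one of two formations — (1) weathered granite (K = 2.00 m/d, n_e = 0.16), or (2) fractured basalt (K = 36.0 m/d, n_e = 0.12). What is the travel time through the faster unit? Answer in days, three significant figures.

Unit 1 (weathered granite): v = 2.00×0.0037/0.16 = 0.04625 m/d, t = 189/0.04625 = 4086 d
Unit 2 (fractured basalt): v = 36.0×0.0037/0.12 = 1.110 m/d, t = 189/1.110 = 170.3 d
Faster unit: t = 170 d

170 days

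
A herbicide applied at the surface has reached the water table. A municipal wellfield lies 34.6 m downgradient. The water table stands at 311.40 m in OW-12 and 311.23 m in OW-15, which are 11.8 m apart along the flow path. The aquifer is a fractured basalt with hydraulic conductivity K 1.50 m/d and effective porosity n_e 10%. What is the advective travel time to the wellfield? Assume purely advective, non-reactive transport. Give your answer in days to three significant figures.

160 days

Hydraulic gradient i = (311.40 − 311.23) / 11.8 = 0.17 / 11.8 = 0.01441
q = Ki = 1.50 × 0.01441 = 0.02161 m/d
Average linear velocity = 0.02161 / 0.10 = 0.2161 m/d
t = L / v = 34.6 / 0.2161 = 160.1 d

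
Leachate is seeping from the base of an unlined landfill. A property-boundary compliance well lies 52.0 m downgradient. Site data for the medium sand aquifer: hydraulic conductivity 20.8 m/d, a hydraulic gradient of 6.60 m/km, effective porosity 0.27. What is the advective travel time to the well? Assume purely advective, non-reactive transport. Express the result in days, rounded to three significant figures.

102 days

Darcy flux q = K·i = 20.8 × 0.0066 = 0.1373 m/d
v = Ki/n = 20.8·0.0066/0.27 = 0.5084 m/d
t = L / v = 52.0 / 0.5084 = 102.3 d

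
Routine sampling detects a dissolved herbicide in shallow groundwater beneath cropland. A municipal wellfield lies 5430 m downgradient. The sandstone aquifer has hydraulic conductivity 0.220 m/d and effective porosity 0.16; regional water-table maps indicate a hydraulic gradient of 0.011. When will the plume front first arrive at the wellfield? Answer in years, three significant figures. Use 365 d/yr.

q = Ki = 0.220 × 0.011 = 0.002420 m/d
Average linear velocity = 0.002420 / 0.16 = 0.01513 m/d
t = L / v = 5430 / 0.01513 = 359000 d
   = 359000 / 365 = 984 yr

984 years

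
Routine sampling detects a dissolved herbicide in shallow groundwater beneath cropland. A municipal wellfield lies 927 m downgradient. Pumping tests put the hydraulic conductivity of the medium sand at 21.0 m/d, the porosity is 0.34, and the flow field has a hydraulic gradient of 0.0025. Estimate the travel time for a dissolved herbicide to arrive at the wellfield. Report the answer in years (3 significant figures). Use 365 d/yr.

Specific discharge q = 21.0 × 0.0025 = 0.05250 m/d
Average linear velocity = 0.05250 / 0.34 = 0.1544 m/d
t = L / v = 927 / 0.1544 = 6003 d
   = 6003 / 365 = 16.4 yr

16.4 years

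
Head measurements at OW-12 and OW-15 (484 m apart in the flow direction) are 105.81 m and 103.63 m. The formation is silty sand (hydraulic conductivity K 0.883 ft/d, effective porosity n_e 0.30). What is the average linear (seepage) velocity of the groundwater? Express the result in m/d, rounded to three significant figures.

0.00404 m/d

Hydraulic gradient i = (105.81 − 103.63) / 484 = 2.18 / 484 = 0.004504
K = 0.883 ft/d × 0.3048 = 0.2691 m/d
q = Ki = 0.2691 × 0.004504 = 0.001212 m/d
Average linear velocity = 0.001212 / 0.30 = 0.004041 m/d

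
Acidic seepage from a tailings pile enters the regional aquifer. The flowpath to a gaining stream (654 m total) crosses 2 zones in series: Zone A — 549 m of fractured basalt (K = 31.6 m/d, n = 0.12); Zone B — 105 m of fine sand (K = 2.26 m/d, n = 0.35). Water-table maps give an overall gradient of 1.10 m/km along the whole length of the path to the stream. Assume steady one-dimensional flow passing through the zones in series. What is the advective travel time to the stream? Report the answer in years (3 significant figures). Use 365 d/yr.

24.9 years

Continuity: the same q passes through each zone, so ΔH = q·Σ(L_j/K_j) — the zones act as resistances in series.
Σ(L/K) = 549/31.6 + 105/2.26 = 17.37 + 46.46 = 63.83 d
K_eq = L_total / Σ(L/K) = 654 / 63.83 = 10.25 m/d
q = K_eq · i = 10.25 × 0.0011 = 0.01127 m/d (same in every zone)
Zone A: v = q/n = 0.01127/0.12 = 0.09392 m/d → t_A = 549/0.09392 = 5846 d
Zone B: v = q/n = 0.01127/0.35 = 0.03220 m/d → t_B = 105/0.03220 = 3261 d
Total t = 5846 + 3261 = 9107 d
   = 9107 / 365 = 24.9 yr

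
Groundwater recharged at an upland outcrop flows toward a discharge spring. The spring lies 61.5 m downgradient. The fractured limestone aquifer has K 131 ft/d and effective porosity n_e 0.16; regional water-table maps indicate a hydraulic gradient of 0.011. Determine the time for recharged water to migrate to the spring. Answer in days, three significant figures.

22.4 days

K = 131 ft/d × 0.3048 = 39.93 m/d
q = Ki = 39.93 × 0.011 = 0.4392 m/d
Seepage velocity v = q / n = 0.4392 / 0.16 = 2.745 m/d
t = L / v = 61.5 / 2.745 = 22.40 d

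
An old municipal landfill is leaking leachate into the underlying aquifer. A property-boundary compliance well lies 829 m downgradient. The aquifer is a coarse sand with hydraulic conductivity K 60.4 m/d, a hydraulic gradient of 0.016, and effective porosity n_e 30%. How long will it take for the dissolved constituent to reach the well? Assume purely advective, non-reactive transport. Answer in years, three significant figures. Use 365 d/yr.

0.705 years

q = Ki = 60.4 × 0.016 = 0.9664 m/d
v_s = q/n_e = 0.9664/0.30 = 3.221 m/d
t = L / v = 829 / 3.221 = 257.3 d
   = 257.3 / 365 = 0.705 yr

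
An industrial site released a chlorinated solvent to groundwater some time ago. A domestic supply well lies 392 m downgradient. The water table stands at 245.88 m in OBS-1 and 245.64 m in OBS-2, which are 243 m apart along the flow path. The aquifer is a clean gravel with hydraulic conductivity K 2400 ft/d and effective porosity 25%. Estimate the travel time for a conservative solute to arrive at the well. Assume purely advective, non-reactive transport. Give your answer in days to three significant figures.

136 days

Hydraulic gradient i = (245.88 − 245.64) / 243 = 0.24 / 243 = 9.877e-4
K = 2400 ft/d × 0.3048 = 731.5 m/d
Darcy flux q = K·i = 731.5 × 9.877e-4 = 0.7225 m/d
Seepage velocity v = q / n = 0.7225 / 0.25 = 2.890 m/d
t = L / v = 392 / 2.890 = 135.6 d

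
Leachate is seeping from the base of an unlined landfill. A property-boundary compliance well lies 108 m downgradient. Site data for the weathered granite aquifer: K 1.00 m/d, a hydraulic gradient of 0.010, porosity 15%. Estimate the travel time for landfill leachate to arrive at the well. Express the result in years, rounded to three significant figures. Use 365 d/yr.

4.44 years

q = Ki = 1.00 × 0.010 = 0.01000 m/d
Average linear velocity = 0.01000 / 0.15 = 0.06667 m/d
t = L / v = 108 / 0.06667 = 1620 d
   = 1620 / 365 = 4.44 yr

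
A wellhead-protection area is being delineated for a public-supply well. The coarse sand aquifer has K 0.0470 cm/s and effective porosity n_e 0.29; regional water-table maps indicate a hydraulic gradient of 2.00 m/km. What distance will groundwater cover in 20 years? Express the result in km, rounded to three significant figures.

2.04 km

K = 0.0470 cm/s × 864 = 40.61 m/d
Specific discharge q = 40.61 × 0.0020 = 0.08122 m/d
Average linear velocity = 0.08122 / 0.29 = 0.2801 m/d
T = 20 yr × 365 = 7300 d
L = v × T = 0.2801 × 7300 = 2044 m
   = 2.04 km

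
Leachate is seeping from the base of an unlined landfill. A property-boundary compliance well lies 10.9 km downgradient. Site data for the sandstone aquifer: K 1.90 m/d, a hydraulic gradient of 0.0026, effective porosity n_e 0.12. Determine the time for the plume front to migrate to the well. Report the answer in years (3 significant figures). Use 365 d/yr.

725 years

Darcy flux q = K·i = 1.90 × 0.0026 = 0.004940 m/d
v = Ki/n = 1.90·0.0026/0.12 = 0.04117 m/d
L = 10.9 km = 10900 m
t = L / v = 10900 / 0.04117 = 264800 d
   = 264800 / 365 = 725 yr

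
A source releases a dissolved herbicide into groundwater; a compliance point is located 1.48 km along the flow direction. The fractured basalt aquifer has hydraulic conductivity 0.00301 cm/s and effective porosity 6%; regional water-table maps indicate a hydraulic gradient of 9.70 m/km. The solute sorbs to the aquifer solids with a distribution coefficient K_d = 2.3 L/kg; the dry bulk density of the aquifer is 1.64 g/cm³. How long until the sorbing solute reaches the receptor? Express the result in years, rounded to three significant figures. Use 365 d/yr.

616 years

K = 0.00301 cm/s × 864 = 2.601 m/d
Specific discharge q = 2.601 × 0.0097 = 0.02523 m/d
v_s = q/n_e = 0.02523/0.06 = 0.4204 m/d
Retardation R = 1 + ρ_b·K_d/n = 1 + 1.64×2.3/0.06 = 63.87
Contaminant velocity v_c = v/R = 0.4204/63.87 = 0.006583 m/d
L = 1.48 km = 1480 m
t = L/v_c = 1480/0.006583 = 224800 d
   = 224800/365 = 616 yr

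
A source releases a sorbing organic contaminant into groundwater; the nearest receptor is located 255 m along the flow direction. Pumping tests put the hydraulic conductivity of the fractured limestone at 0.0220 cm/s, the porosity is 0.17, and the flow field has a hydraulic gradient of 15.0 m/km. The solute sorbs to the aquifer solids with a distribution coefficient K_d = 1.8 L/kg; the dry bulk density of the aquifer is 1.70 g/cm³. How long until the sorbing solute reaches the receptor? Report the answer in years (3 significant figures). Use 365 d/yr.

K = 0.0220 cm/s × 864 = 19.01 m/d
Specific discharge q = 19.01 × 0.015 = 0.2851 m/d
Seepage velocity v = q / n = 0.2851 / 0.17 = 1.677 m/d
Retardation R = 1 + ρ_b·K_d/n = 1 + 1.70×1.8/0.17 = 19.00
Contaminant velocity v_c = v/R = 1.677/19.00 = 0.08827 m/d
t = L/v_c = 255/0.08827 = 2889 d
   = 2889/365 = 7.91 yr

7.91 years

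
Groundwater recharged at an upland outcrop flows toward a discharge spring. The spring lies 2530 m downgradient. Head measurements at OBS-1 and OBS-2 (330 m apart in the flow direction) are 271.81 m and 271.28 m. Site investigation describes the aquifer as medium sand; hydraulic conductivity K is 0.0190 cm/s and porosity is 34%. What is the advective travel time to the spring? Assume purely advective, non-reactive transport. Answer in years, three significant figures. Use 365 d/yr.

89.4 years

Hydraulic gradient i = (271.81 − 271.28) / 330 = 0.53 / 330 = 0.001606
K = 0.0190 cm/s × 864 = 16.42 m/d
q = Ki = 16.42 × 0.001606 = 0.02637 m/d
Seepage velocity v = q / n = 0.02637 / 0.34 = 0.07754 m/d
t = L / v = 2530 / 0.07754 = 32630 d
   = 32630 / 365 = 89.4 yr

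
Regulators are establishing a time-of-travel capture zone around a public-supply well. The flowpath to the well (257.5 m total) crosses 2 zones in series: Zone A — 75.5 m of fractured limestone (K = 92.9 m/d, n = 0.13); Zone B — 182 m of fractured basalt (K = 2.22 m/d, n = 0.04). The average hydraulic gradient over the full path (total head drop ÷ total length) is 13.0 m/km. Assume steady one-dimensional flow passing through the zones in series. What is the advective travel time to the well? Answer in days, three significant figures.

For zones in series the flux q is common to all zones; the equivalent conductivity is the harmonic (thickness-weighted) mean, K_eq = L_total / Σ(L_j/K_j).
Σ(L/K) = 75.5/92.9 + 182/2.22 = 0.8127 + 81.98 = 82.79 d
K_eq = L_total / Σ(L/K) = 257.5 / 82.79 = 3.110 m/d
q = K_eq · i = 3.110 × 0.013 = 0.04043 m/d (same in every zone)
Zone A: v = q/n = 0.04043/0.13 = 0.3110 m/d → t_A = 75.5/0.3110 = 242.8 d
Zone B: v = q/n = 0.04043/0.04 = 1.011 m/d → t_B = 182/1.011 = 180.1 d
Total t = 242.8 + 180.1 = 422.8 d

423 days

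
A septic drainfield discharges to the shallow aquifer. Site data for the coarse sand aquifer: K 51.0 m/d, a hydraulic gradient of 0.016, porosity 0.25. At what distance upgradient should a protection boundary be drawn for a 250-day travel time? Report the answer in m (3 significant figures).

816 m

q = Ki = 51.0 × 0.016 = 0.8160 m/d
v = Ki/n = 51.0·0.016/0.25 = 3.264 m/d
L = v × T = 3.264 × 250 = 816.0 m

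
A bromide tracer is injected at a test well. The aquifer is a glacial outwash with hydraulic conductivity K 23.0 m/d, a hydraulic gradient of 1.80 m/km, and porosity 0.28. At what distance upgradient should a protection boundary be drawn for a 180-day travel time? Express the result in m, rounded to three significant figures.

26.6 m

Darcy flux q = K·i = 23.0 × 0.0018 = 0.04140 m/d
v_s = q/n_e = 0.04140/0.28 = 0.1479 m/d
L = v × T = 0.1479 × 180 = 26.61 m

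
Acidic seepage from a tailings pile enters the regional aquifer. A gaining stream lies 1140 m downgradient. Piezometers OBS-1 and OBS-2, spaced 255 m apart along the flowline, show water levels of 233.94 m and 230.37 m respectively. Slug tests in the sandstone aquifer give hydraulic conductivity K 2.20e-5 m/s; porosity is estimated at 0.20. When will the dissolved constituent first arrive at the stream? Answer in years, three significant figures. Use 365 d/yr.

23.5 years

Hydraulic gradient i = (233.94 − 230.37) / 255 = 3.57 / 255 = 0.01400
K = 2.20e-5 m/s × 86400 s/d = 1.901 m/d
Darcy flux q = K·i = 1.901 × 0.01400 = 0.02661 m/d
v_s = q/n_e = 0.02661/0.20 = 0.1331 m/d
t = L / v = 1140 / 0.1331 = 8568 d
   = 8568 / 365 = 23.5 yr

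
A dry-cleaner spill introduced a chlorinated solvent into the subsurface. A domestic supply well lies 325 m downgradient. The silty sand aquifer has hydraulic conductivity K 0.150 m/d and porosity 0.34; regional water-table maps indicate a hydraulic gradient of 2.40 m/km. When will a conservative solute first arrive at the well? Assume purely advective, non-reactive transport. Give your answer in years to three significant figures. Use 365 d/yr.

841 years

Specific discharge q = 0.150 × 0.0024 = 3.600e-4 m/d
v_s = q/n_e = 3.600e-4/0.34 = 0.001059 m/d
t = L / v = 325 / 0.001059 = 306900 d
   = 306900 / 365 = 841 yr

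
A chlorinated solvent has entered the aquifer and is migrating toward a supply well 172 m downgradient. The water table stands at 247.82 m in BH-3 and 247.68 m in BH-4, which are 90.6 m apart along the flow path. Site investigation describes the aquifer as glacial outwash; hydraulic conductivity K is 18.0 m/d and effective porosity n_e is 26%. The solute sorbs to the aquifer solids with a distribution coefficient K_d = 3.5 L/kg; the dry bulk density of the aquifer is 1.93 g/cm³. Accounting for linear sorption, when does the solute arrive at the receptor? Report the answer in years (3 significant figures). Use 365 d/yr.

119 years

Hydraulic gradient i = (247.82 − 247.68) / 90.6 = 0.14 / 90.6 = 0.001545
Darcy flux q = K·i = 18.0 × 0.001545 = 0.02781 m/d
v = Ki/n = 18.0·0.001545/0.26 = 0.1070 m/d
Retardation R = 1 + ρ_b·K_d/n = 1 + 1.93×3.5/0.26 = 26.98
Contaminant velocity v_c = v/R = 0.1070/26.98 = 0.003965 m/d
t = L/v_c = 172/0.003965 = 43380 d
   = 43380/365 = 119 yr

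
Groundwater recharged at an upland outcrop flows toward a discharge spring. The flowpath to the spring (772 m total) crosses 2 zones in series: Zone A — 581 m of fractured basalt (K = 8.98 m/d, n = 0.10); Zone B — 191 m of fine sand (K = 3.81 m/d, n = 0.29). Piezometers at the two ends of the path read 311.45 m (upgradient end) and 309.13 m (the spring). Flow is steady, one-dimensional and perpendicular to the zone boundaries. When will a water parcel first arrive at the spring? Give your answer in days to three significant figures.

5620 days

Total head drop ΔH = 311.45 − 309.13 = 2.32 m
Continuity: the same q passes through each zone, so ΔH = q·Σ(L_j/K_j) — the zones act as resistances in series.
Σ(L/K) = 581/8.98 + 191/3.81 = 64.70 + 50.13 = 114.8 d
q = ΔH / Σ(L/K) = 2.32 / 114.8 = 0.02020 m/d (same in every zone)
Zone A: v = q/n = 0.02020/0.10 = 0.2020 m/d → t_A = 581/0.2020 = 2876 d
Zone B: v = q/n = 0.02020/0.29 = 0.06967 m/d → t_B = 191/0.06967 = 2742 d
Total t = 2876 + 2742 = 5617 d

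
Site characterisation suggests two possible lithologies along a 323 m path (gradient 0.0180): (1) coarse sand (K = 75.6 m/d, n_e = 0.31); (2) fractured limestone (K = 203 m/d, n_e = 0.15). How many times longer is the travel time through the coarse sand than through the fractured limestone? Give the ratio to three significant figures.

Unit 1 (coarse sand): v = 75.6×0.018/0.31 = 4.390 m/d, t = 323/4.390 = 73.58 d
Unit 2 (fractured limestone): v = 203×0.018/0.15 = 24.36 m/d, t = 323/24.36 = 13.26 d
t(coarse sand) / t(fractured limestone) = 73.58/13.26 = 5.55

5.55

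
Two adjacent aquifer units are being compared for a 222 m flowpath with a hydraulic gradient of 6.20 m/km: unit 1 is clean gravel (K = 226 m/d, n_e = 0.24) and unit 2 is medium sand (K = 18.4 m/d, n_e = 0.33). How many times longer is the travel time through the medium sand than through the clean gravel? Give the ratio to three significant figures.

16.9

Unit 1 (clean gravel): v = 226×0.0062/0.24 = 5.838 m/d, t = 222/5.838 = 38.02 d
Unit 2 (medium sand): v = 18.4×0.0062/0.33 = 0.3457 m/d, t = 222/0.3457 = 642.2 d
t(medium sand) / t(clean gravel) = 642.2/38.02 = 16.9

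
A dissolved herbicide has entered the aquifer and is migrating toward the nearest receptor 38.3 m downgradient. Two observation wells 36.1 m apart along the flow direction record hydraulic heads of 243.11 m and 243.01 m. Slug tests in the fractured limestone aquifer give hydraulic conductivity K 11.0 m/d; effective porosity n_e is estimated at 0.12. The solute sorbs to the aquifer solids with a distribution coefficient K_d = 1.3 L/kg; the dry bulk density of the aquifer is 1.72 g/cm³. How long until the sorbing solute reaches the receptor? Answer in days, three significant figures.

2960 days

Hydraulic gradient i = (243.11 − 243.01) / 36.1 = 0.10 / 36.1 = 0.002770
q = Ki = 11.0 × 0.002770 = 0.03047 m/d
v_s = q/n_e = 0.03047/0.12 = 0.2539 m/d
Retardation R = 1 + ρ_b·K_d/n = 1 + 1.72×1.3/0.12 = 19.63
Contaminant velocity v_c = v/R = 0.2539/19.63 = 0.01293 m/d
t = L/v_c = 38.3/0.01293 = 2961 d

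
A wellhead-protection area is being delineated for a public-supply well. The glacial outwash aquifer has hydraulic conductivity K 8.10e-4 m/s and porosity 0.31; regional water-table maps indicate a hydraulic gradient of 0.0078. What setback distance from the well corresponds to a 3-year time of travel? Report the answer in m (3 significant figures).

1930 m

K = 8.10e-4 m/s × 86400 s/d = 69.98 m/d
Darcy flux q = K·i = 69.98 × 0.0078 = 0.5459 m/d
Seepage velocity v = q / n = 0.5459 / 0.31 = 1.761 m/d
T = 3 yr × 365 = 1095 d
L = v × T = 1.761 × 1095 = 1928 m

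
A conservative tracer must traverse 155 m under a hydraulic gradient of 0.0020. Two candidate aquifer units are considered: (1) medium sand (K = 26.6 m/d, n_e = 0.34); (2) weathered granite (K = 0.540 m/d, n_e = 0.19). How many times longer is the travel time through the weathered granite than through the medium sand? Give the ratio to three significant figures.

27.5

Unit 1 (medium sand): v = 26.6×0.0020/0.34 = 0.1565 m/d, t = 155/0.1565 = 990.6 d
Unit 2 (weathered granite): v = 0.540×0.0020/0.19 = 0.005684 m/d, t = 155/0.005684 = 27270 d
t(weathered granite) / t(medium sand) = 27270/990.6 = 27.5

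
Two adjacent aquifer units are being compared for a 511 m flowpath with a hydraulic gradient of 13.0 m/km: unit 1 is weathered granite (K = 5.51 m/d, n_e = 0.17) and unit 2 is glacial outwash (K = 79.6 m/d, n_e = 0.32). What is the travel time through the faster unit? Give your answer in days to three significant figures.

158 days

Unit 1 (weathered granite): v = 5.51×0.013/0.17 = 0.4214 m/d, t = 511/0.4214 = 1213 d
Unit 2 (glacial outwash): v = 79.6×0.013/0.32 = 3.234 m/d, t = 511/3.234 = 158.0 d
Faster unit: t = 158 d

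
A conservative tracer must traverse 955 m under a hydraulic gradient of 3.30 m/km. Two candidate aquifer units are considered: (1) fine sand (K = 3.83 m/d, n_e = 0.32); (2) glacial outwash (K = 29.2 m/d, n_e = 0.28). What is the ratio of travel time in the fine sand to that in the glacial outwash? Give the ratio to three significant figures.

8.71

Unit 1 (fine sand): v = 3.83×0.0033/0.32 = 0.03950 m/d, t = 955/0.03950 = 24180 d
Unit 2 (glacial outwash): v = 29.2×0.0033/0.28 = 0.3441 m/d, t = 955/0.3441 = 2775 d
t(fine sand) / t(glacial outwash) = 24180/2775 = 8.71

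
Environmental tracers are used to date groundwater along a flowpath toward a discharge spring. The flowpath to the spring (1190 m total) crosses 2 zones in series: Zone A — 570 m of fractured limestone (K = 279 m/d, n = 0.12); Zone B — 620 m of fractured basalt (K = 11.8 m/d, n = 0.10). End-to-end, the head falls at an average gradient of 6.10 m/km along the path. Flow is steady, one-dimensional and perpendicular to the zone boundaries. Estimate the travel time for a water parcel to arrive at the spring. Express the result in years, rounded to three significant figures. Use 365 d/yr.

Continuity: the same q passes through each zone, so ΔH = q·Σ(L_j/K_j) — the zones act as resistances in series.
Σ(L/K) = 570/279 + 620/11.8 = 2.043 + 52.54 = 54.59 d
K_eq = L_total / Σ(L/K) = 1190 / 54.59 = 21.80 m/d
q = K_eq · i = 21.80 × 0.0061 = 0.1330 m/d (same in every zone)
Zone A: v = q/n = 0.1330/0.12 = 1.108 m/d → t_A = 570/1.108 = 514.3 d
Zone B: v = q/n = 0.1330/0.10 = 1.330 m/d → t_B = 620/1.330 = 466.2 d
Total t = 514.3 + 466.2 = 980.6 d
   = 980.6 / 365 = 2.69 yr

2.69 years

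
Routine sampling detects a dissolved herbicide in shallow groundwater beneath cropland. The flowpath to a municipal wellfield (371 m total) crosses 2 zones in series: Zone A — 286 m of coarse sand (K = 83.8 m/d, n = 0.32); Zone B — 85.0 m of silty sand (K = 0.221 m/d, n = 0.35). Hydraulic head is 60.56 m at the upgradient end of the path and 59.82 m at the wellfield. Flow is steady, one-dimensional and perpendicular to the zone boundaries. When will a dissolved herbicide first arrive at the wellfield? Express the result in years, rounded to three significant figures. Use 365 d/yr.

Total head drop ΔH = 60.56 − 59.82 = 0.74 m
Continuity: the same q passes through each zone, so ΔH = q·Σ(L_j/K_j) — the zones act as resistances in series.
Σ(L/K) = 286/83.8 + 85.0/0.221 = 3.413 + 384.6 = 388.0 d
q = ΔH / Σ(L/K) = 0.74 / 388.0 = 0.001907 m/d (same in every zone)
Zone A: v = q/n = 0.001907/0.32 = 0.005960 m/d → t_A = 286/0.005960 = 47990 d
Zone B: v = q/n = 0.001907/0.35 = 0.005449 m/d → t_B = 85.0/0.005449 = 15600 d
Total t = 47990 + 15600 = 63590 d
   = 63590 / 365 = 174 yr

174 years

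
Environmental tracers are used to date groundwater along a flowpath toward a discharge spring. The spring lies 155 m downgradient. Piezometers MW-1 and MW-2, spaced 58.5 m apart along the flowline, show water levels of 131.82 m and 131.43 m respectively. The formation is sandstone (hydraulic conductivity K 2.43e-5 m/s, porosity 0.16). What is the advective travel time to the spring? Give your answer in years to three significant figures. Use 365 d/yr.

Hydraulic gradient i = (131.82 − 131.43) / 58.5 = 0.39 / 58.5 = 0.006667
K = 2.43e-5 m/s × 86400 s/d = 2.100 m/d
q = Ki = 2.100 × 0.006667 = 0.01400 m/d
v_s = q/n_e = 0.01400/0.16 = 0.08748 m/d
t = L / v = 155 / 0.08748 = 1772 d
   = 1772 / 365 = 4.85 yr

4.85 years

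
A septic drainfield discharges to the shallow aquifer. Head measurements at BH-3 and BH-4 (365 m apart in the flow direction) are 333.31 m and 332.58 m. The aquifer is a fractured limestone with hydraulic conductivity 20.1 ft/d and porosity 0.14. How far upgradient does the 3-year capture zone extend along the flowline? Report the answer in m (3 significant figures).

Hydraulic gradient i = (333.31 − 332.58) / 365 = 0.73 / 365 = 0.002000
K = 20.1 ft/d × 0.3048 = 6.126 m/d
Darcy flux q = K·i = 6.126 × 0.002000 = 0.01225 m/d
Seepage velocity v = q / n = 0.01225 / 0.14 = 0.08752 m/d
T = 3 yr × 365 = 1095 d
L = v × T = 0.08752 × 1095 = 95.84 m

95.8 m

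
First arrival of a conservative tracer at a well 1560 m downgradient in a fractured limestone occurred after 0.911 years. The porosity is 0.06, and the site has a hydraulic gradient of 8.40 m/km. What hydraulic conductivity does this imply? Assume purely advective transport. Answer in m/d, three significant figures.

t = 0.911 years = 332.5 d
v = L / t = 1560 / 332.5 = 4.692 m/d
K = v · n / i = 4.692 × 0.06 / 0.0084 = 33.5 m/d

33.5 m/d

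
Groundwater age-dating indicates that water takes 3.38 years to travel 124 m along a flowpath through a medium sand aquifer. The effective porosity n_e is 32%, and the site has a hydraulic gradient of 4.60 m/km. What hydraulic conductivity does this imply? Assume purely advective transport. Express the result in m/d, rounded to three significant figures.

6.99 m/d

t = 3.38 years = 1234 d
v = L / t = 124 / 1234 = 0.1005 m/d
K = v · n / i = 0.1005 × 0.32 / 0.0046 = 6.99 m/d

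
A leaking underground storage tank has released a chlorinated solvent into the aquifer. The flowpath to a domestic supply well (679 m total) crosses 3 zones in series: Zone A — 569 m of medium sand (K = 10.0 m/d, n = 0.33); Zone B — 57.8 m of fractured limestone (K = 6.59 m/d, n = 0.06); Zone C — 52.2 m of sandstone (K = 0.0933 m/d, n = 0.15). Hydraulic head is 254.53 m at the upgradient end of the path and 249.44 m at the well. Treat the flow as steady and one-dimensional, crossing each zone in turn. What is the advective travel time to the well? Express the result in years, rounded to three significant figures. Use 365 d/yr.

Total head drop ΔH = 254.53 − 249.44 = 5.09 m
Steady 1-D flow in series ⇒ the Darcy flux q is identical in every zone and the zone head losses add (resistances L/K in series).
Σ(L/K) = 569/10.0 + 57.8/6.59 + 52.2/0.0933 = 56.90 + 8.771 + 559.5 = 625.2 d
q = ΔH / Σ(L/K) = 5.09 / 625.2 = 0.008142 m/d (same in every zone)
Zone A: v = q/n = 0.008142/0.33 = 0.02467 m/d → t_A = 569/0.02467 = 23060 d
Zone B: v = q/n = 0.008142/0.06 = 0.1357 m/d → t_B = 57.8/0.1357 = 425.9 d
Zone C: v = q/n = 0.008142/0.15 = 0.05428 m/d → t_C = 52.2/0.05428 = 961.7 d
Total t = 23060 + 425.9 + 961.7 = 24450 d
   = 24450 / 365 = 67.0 yr

67.0 years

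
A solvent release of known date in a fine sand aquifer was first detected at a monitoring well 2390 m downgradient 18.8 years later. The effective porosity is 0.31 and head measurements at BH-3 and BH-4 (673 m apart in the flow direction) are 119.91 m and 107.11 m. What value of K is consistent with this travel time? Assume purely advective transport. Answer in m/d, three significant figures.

Hydraulic gradient i = (119.91 − 107.11) / 673 = 12.80 / 673 = 0.01902
t = 18.8 years = 6862 d
v = L / t = 2390 / 6862 = 0.3483 m/d
K = v · n / i = 0.3483 × 0.31 / 0.01902 = 5.68 m/d

5.68 m/d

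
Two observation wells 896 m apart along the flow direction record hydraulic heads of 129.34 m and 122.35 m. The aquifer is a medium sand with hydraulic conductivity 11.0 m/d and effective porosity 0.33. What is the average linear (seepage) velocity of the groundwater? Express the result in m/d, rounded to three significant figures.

0.260 m/d

Hydraulic gradient i = (129.34 − 122.35) / 896 = 6.99 / 896 = 0.007801
Darcy flux q = K·i = 11.0 × 0.007801 = 0.08581 m/d
v_s = q/n_e = 0.08581/0.33 = 0.2600 m/d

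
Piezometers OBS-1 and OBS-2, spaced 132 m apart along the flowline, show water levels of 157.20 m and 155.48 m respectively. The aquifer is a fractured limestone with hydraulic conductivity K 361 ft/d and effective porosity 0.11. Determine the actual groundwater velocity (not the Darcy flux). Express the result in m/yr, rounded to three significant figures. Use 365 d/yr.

4760 m/yr

Hydraulic gradient i = (157.20 − 155.48) / 132 = 1.72 / 132 = 0.01303
K = 361 ft/d × 0.3048 = 110.0 m/d
Darcy flux q = K·i = 110.0 × 0.01303 = 1.434 m/d
v_s = q/n_e = 1.434/0.11 = 13.03 m/d
   = 13.03 × 365 = 4760 m/yr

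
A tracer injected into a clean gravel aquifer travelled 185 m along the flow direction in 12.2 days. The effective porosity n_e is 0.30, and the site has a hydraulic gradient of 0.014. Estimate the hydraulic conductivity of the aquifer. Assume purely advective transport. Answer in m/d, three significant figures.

325 m/d

v = L / t = 185 / 12.2 = 15.16 m/d
K = v · n / i = 15.16 × 0.30 / 0.014 = 325 m/d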